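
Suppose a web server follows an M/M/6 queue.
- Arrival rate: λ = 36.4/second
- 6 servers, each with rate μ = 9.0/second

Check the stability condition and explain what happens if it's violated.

Stability requires ρ = λ/(cμ) < 1
ρ = 36.4/(6 × 9.0) = 36.4/54.00 = 0.6741
Since 0.6741 < 1, the system is STABLE.
The servers are busy 67.41% of the time.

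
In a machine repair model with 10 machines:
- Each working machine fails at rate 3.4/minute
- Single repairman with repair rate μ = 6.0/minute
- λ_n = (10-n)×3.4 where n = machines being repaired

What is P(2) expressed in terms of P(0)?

P(2)/P(0) = ∏_{i=0}^{2-1} λ_i/μ_{i+1}
= (10-0)×3.4/6.0 × (10-1)×3.4/6.0
= 28.9000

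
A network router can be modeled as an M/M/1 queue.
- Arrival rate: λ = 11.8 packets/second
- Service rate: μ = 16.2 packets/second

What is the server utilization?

Server utilization: ρ = λ/μ
ρ = 11.8/16.2 = 0.7284
The server is busy 72.84% of the time.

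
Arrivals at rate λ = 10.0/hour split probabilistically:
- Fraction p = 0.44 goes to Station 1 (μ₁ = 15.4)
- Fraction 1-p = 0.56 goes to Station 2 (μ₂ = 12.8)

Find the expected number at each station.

Effective rates: λ₁ = 10.0×0.44 = 4.4, λ₂ = 10.0×0.56 = 5.6
Station 1: ρ₁ = 4.4/15.4 = 0.2857, L₁ = ρ₁/(1-ρ₁) = 0.2857/(1-0.2857) = 0.4000
Station 2: ρ₂ = 5.6/12.8 = 0.4375, L₂ = ρ₂/(1-ρ₂) = 0.4375/(1-0.4375) = 0.7778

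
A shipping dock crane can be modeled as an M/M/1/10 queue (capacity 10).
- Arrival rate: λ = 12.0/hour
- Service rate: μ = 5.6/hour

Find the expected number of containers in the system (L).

ρ = λ/μ = 12.0/5.6 = 2.1429
P₀ = (1-ρ)/(1-ρ^(K+1)) = (1-2.1429)/(1-2.1429^11) = -1.1429/-4374.4321 = 0.0002613
P_K = P₀×ρ^K = 0.0002613 × 2.1429^10 = 0.0002613 × 2041.8275 = 0.5335
L = ρ[1 - (K+1)ρ^K + Kρ^(K+1)] / [(1-ρ)(1-ρ^(K+1))]
L = 2.1429 × (1 - 11×2041.8275 + 10×4375.4321) / ((1 - 2.1429) × (1 - 4375.4321)) = 9.1275 containers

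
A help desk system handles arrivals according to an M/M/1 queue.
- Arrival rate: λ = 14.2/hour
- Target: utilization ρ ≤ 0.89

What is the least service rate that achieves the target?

ρ = λ/μ, so μ = λ/ρ
μ ≥ 14.2/0.89 = 15.9551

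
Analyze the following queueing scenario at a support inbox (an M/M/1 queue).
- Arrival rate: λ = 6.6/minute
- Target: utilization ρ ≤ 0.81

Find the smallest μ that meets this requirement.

ρ = λ/μ, so μ = λ/ρ
μ ≥ 6.6/0.81 = 8.1481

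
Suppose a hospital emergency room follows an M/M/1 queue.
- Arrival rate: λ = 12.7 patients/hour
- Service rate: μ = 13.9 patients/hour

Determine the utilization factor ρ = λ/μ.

Server utilization: ρ = λ/μ
ρ = 12.7/13.9 = 0.9137
The server is busy 91.37% of the time.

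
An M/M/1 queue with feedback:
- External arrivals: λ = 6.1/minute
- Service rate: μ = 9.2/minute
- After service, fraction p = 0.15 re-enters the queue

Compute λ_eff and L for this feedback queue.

Effective arrival rate: λ_eff = λ/(1-p) = 6.1/(1-0.15) = 6.1/0.85 = 7.1765
ρ = λ_eff/μ = 7.1765/9.2 = 0.78005
L = ρ/(1-ρ) = 0.78005/(1-0.78005) = 3.5465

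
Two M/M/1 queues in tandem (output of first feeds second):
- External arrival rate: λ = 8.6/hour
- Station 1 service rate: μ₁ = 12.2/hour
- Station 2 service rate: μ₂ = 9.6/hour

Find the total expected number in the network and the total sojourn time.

By Jackson's theorem, each station behaves as independent M/M/1.
Station 1: ρ₁ = 8.6/12.2 = 0.7049, L₁ = ρ₁/(1-ρ₁) = λ/(μ₁-λ) = 8.6/3.60 = 2.3889
Station 2: ρ₂ = 8.6/9.6 = 0.8958, L₂ = ρ₂/(1-ρ₂) = λ/(μ₂-λ) = 8.6/1.00 = 8.6000
Total: L = L₁ + L₂ = 2.3889 + 8.6000 = 10.9889
W = L/λ = 10.9889/8.6 = 1.2778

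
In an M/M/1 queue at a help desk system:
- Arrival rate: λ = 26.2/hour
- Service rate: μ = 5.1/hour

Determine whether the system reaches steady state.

Stability requires ρ = λ/(cμ) < 1
ρ = 26.2/(1 × 5.1) = 26.2/5.10 = 5.1373
Since 5.1373 ≥ 1, the system is UNSTABLE.
Queue grows without bound. Need μ > λ = 26.2.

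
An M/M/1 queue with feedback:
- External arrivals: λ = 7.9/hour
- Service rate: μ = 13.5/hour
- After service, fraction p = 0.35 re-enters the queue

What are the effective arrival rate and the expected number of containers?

Effective arrival rate: λ_eff = λ/(1-p) = 7.9/(1-0.35) = 7.9/0.65 = 12.15385
ρ = λ_eff/μ = 12.15385/13.5 = 0.900285
L = ρ/(1-ρ) = 0.900285/(1-0.900285) = 9.0286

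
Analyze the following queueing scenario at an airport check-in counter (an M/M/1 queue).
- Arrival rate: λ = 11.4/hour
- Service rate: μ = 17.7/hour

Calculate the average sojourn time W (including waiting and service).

First, compute utilization: ρ = λ/μ = 11.4/17.7 = 0.6441
For M/M/1: W = 1/(μ-λ)
W = 1/(17.7-11.4) = 1/6.30
W = 0.1587 hours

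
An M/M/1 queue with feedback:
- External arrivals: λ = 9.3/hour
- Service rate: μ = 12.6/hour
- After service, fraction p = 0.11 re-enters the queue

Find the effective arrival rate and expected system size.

Effective arrival rate: λ_eff = λ/(1-p) = 9.3/(1-0.11) = 9.3/0.89 = 10.4494
ρ = λ_eff/μ = 10.4494/12.6 = 0.82932
L = ρ/(1-ρ) = 0.82932/(1-0.82932) = 4.8589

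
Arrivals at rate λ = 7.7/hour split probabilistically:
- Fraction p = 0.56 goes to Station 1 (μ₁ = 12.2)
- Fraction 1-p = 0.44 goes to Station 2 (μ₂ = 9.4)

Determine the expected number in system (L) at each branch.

Effective rates: λ₁ = 7.7×0.56 = 4.312, λ₂ = 7.7×0.44 = 3.388
Station 1: ρ₁ = 4.312/12.2 = 0.353443, L₁ = ρ₁/(1-ρ₁) = 0.353443/(1-0.353443) = 0.5467
Station 2: ρ₂ = 3.388/9.4 = 0.3604, L₂ = ρ₂/(1-ρ₂) = 0.3604/(1-0.3604) = 0.5635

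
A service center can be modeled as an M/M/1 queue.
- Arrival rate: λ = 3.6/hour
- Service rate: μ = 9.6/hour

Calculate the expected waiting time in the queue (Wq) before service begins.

First, compute utilization: ρ = λ/μ = 3.6/9.6 = 0.3750
For M/M/1: Wq = λ/(μ(μ-λ))
Wq = 3.6/(9.6 × (9.6-3.6))
Wq = 3.6/(9.6 × 6.00)
Wq = 0.06250 hours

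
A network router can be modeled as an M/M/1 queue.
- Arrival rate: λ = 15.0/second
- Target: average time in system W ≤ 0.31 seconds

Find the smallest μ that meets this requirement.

For M/M/1: W = 1/(μ-λ)
Need W ≤ 0.31, so 1/(μ-λ) ≤ 0.31
μ - λ ≥ 1/0.31 = 3.2258
μ ≥ 15.0 + 3.2258 = 18.2258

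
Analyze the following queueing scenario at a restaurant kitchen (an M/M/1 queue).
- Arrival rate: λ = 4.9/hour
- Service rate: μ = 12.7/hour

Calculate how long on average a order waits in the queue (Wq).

First, compute utilization: ρ = λ/μ = 4.9/12.7 = 0.3858
For M/M/1: Wq = λ/(μ(μ-λ))
Wq = 4.9/(12.7 × (12.7-4.9))
Wq = 4.9/(12.7 × 7.80)
Wq = 0.04946 hours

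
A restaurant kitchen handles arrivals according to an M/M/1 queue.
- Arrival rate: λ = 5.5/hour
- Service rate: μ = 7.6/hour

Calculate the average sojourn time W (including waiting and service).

First, compute utilization: ρ = λ/μ = 5.5/7.6 = 0.7237
For M/M/1: W = 1/(μ-λ)
W = 1/(7.6-5.5) = 1/2.10
W = 0.4762 hours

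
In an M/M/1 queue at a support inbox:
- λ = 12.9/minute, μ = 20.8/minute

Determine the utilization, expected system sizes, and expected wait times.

Step 1: ρ = λ/μ = 12.9/20.8 = 0.6202
Step 2: L = λ/(μ-λ) = 12.9/7.90 = 1.6329
Step 3: Lq = λ²/(μ(μ-λ)) = 166.41/(20.8×7.90) = 1.0127
Step 4: W = 1/(μ-λ) = 1/7.90 = 0.12658
Step 5: Wq = λ/(μ(μ-λ)) = 12.9/(20.8×7.90) = 0.07851
Step 6: P(0) = 1-ρ = 0.3798
Verify: L = λW = 12.9×0.12658 = 1.6329 ✔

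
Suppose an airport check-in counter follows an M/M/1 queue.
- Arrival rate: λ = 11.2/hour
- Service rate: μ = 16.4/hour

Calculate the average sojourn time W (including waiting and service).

First, compute utilization: ρ = λ/μ = 11.2/16.4 = 0.6829
For M/M/1: W = 1/(μ-λ)
W = 1/(16.4-11.2) = 1/5.20
W = 0.1923 hours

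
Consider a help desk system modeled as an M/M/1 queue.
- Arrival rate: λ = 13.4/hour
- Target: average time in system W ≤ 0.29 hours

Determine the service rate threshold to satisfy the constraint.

For M/M/1: W = 1/(μ-λ)
Need W ≤ 0.29, so 1/(μ-λ) ≤ 0.29
μ - λ ≥ 1/0.29 = 3.4483
μ ≥ 13.4 + 3.4483 = 16.8483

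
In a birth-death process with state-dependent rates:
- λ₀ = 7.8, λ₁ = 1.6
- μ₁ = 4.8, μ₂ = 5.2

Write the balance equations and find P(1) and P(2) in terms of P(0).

Balance equations:
State 0: λ₀P₀ = μ₁P₁ → P₁ = (λ₀/μ₁)P₀ = (7.8/4.8)P₀ = 1.6250P₀
State 1: P₂ = (λ₀λ₁)/(μ₁μ₂)P₀ = (7.8×1.6)/(4.8×5.2)P₀ = 0.5000P₀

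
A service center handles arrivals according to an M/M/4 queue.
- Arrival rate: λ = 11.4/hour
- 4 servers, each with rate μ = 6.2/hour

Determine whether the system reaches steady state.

Stability requires ρ = λ/(cμ) < 1
ρ = 11.4/(4 × 6.2) = 11.4/24.80 = 0.4597
Since 0.4597 < 1, the system is STABLE.
The servers are busy 45.97% of the time.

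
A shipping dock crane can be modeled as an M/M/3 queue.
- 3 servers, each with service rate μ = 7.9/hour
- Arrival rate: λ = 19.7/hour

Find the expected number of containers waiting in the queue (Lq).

Traffic intensity: ρ = λ/(cμ) = 19.7/(3×7.9) = 0.8312
Since ρ = 0.8312 < 1, system is stable.
Offered load a = λ/μ = cρ = 19.7/7.9 = 2.4937
P₀ = [ Σₙ₌₀^2 aⁿ/n! + a^3/(3!(1-ρ)) ]⁻¹
Σ = a^0/0! + a^1/1! + a^2/2! = 1.0000 + 2.4937 + 3.1092 = 6.6029
a^3/(3!(1-ρ)) = 15.5066/(6 × 0.168776) = 15.3128
P₀ = 1/(6.6029 + 15.3128) = 0.04563
Lq = P₀·a^3·ρ / (3!(1-ρ)²) = 0.045629 × 15.5066 × 0.83122 / (6 × 0.028485) = 3.4412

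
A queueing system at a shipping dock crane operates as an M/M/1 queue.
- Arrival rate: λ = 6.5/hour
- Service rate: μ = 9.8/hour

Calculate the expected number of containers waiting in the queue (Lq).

ρ = λ/μ = 6.5/9.8 = 0.6633
For M/M/1: Lq = λ²/(μ(μ-λ))
Lq = 42.25/(9.8 × 3.30)
Lq = 1.3064 containers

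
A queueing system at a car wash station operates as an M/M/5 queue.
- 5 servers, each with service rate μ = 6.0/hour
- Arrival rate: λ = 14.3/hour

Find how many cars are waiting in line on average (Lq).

Traffic intensity: ρ = λ/(cμ) = 14.3/(5×6.0) = 0.4767
Since ρ = 0.4767 < 1, system is stable.
Offered load a = λ/μ = cρ = 14.3/6.0 = 2.3833
P₀ = [ Σₙ₌₀^4 aⁿ/n! + a^5/(5!(1-ρ)) ]⁻¹
Σ = a^0/0! + a^1/1! + a^2/2! + a^3/3! + a^4/4! = 1.00000 + 2.38333 + 2.84014 + 2.25633 + 1.34440 = 9.8242
a^5/(5!(1-ρ)) = 76.8996/(120 × 0.52333) = 1.2245
P₀ = 1/(9.8242 + 1.2245) = 0.09051
Lq = P₀·a^5·ρ / (5!(1-ρ)²) = 0.09051 × 76.8996 × 0.4767 / (120 × 0.2739) = 0.1009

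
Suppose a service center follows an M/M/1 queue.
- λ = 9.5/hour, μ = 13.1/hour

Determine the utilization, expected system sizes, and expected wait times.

Step 1: ρ = λ/μ = 9.5/13.1 = 0.7252
Step 2: L = λ/(μ-λ) = 9.5/3.60 = 2.6389
Step 3: Lq = λ²/(μ(μ-λ)) = 90.25/(13.1×3.60) = 1.9137
Step 4: W = 1/(μ-λ) = 1/3.60 = 0.27778
Step 5: Wq = λ/(μ(μ-λ)) = 9.5/(13.1×3.60) = 0.2014
Step 6: P(0) = 1-ρ = 0.2748
Verify: L = λW = 9.5×0.27778 = 2.6389 ✔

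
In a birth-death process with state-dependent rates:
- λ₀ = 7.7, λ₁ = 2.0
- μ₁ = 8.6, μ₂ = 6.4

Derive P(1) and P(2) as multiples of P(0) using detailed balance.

Balance equations:
State 0: λ₀P₀ = μ₁P₁ → P₁ = (λ₀/μ₁)P₀ = (7.7/8.6)P₀ = 0.8953P₀
State 1: P₂ = (λ₀λ₁)/(μ₁μ₂)P₀ = (7.7×2.0)/(8.6×6.4)P₀ = 0.2798P₀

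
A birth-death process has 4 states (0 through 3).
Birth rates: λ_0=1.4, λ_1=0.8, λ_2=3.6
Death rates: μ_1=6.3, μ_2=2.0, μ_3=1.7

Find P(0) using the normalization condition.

Ratios P(n)/P(0) = (λ₀···λₙ₋₁)/(μ₁···μₙ):
P(1)/P(0) = (1.4)/(6.3) = 0.2222
P(2)/P(0) = (1.4×0.8)/(6.3×2.0) = 0.08889
P(3)/P(0) = (1.4×0.8×3.6)/(6.3×2.0×1.7) = 0.1882

Normalization: ∑ P(n) = 1
P(0) × (1.0000 + 0.2222 + 0.08889 + 0.1882) = 1
P(0) × 1.4993 = 1
P(0) = 1/1.4993 = 0.6670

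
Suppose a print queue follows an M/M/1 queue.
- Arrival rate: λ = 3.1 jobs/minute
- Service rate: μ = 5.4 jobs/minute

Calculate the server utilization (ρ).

Server utilization: ρ = λ/μ
ρ = 3.1/5.4 = 0.5741
The server is busy 57.41% of the time.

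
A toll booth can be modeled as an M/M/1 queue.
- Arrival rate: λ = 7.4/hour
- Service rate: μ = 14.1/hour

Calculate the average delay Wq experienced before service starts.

First, compute utilization: ρ = λ/μ = 7.4/14.1 = 0.5248
For M/M/1: Wq = λ/(μ(μ-λ))
Wq = 7.4/(14.1 × (14.1-7.4))
Wq = 7.4/(14.1 × 6.70)
Wq = 0.07833 hours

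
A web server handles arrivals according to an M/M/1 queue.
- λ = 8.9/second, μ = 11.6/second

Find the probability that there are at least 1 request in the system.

ρ = λ/μ = 8.9/11.6 = 0.7672
P(N ≥ n) = ρⁿ
P(N ≥ 1) = 0.7672^1
P(N ≥ 1) = 0.7672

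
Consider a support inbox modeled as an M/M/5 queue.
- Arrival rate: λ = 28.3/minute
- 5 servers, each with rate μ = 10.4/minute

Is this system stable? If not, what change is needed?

Stability requires ρ = λ/(cμ) < 1
ρ = 28.3/(5 × 10.4) = 28.3/52.00 = 0.5442
Since 0.5442 < 1, the system is STABLE.
The servers are busy 54.42% of the time.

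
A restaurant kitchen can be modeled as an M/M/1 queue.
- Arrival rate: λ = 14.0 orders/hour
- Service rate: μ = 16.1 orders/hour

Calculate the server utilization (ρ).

Server utilization: ρ = λ/μ
ρ = 14.0/16.1 = 0.8696
The server is busy 86.96% of the time.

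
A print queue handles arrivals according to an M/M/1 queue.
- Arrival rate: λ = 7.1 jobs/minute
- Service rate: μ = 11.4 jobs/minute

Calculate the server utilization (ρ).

Server utilization: ρ = λ/μ
ρ = 7.1/11.4 = 0.6228
The server is busy 62.28% of the time.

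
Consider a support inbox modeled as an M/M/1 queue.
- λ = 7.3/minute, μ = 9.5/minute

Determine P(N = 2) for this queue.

ρ = λ/μ = 7.3/9.5 = 0.7684
P(n) = (1-ρ)ρⁿ
P(2) = (1-0.7684) × 0.7684^2
P(2) = 0.2316 × 0.5904
P(2) = 0.1367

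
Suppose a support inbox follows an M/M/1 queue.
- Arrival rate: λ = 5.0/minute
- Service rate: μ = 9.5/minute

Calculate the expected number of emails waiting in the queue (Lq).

ρ = λ/μ = 5.0/9.5 = 0.5263
For M/M/1: Lq = λ²/(μ(μ-λ))
Lq = 25.00/(9.5 × 4.50)
Lq = 0.5848 emails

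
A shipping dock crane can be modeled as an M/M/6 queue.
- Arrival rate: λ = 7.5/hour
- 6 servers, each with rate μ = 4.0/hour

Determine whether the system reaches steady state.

Stability requires ρ = λ/(cμ) < 1
ρ = 7.5/(6 × 4.0) = 7.5/24.00 = 0.3125
Since 0.3125 < 1, the system is STABLE.
The servers are busy 31.25% of the time.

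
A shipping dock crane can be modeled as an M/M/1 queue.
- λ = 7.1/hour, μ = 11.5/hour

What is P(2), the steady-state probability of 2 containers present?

ρ = λ/μ = 7.1/11.5 = 0.6174
P(n) = (1-ρ)ρⁿ
P(2) = (1-0.6174) × 0.6174^2
P(2) = 0.3826 × 0.3812
P(2) = 0.1458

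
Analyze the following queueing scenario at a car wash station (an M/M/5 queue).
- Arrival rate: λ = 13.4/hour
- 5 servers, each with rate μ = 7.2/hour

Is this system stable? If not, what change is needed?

Stability requires ρ = λ/(cμ) < 1
ρ = 13.4/(5 × 7.2) = 13.4/36.00 = 0.3722
Since 0.3722 < 1, the system is STABLE.
The servers are busy 37.22% of the time.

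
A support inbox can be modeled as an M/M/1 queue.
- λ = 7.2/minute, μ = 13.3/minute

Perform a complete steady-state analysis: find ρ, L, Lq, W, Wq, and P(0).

Step 1: ρ = λ/μ = 7.2/13.3 = 0.5414
Step 2: L = λ/(μ-λ) = 7.2/6.10 = 1.1803
Step 3: Lq = λ²/(μ(μ-λ)) = 51.84/(13.3×6.10) = 0.6390
Step 4: W = 1/(μ-λ) = 1/6.10 = 0.16393
Step 5: Wq = λ/(μ(μ-λ)) = 7.2/(13.3×6.10) = 0.08875
Step 6: P(0) = 1-ρ = 0.4586
Verify: L = λW = 7.2×0.16393 = 1.1803 ✔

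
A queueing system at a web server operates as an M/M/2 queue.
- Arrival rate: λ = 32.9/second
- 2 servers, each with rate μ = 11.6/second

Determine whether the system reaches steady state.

Stability requires ρ = λ/(cμ) < 1
ρ = 32.9/(2 × 11.6) = 32.9/23.20 = 1.4181
Since 1.4181 ≥ 1, the system is UNSTABLE.
Need c > λ/μ = 32.9/11.6 = 2.84.
Minimum servers needed: c = 3.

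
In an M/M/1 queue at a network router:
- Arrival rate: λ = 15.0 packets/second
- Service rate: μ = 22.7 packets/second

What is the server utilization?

Server utilization: ρ = λ/μ
ρ = 15.0/22.7 = 0.6608
The server is busy 66.08% of the time.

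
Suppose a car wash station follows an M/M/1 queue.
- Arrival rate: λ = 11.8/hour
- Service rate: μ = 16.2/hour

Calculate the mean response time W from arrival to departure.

First, compute utilization: ρ = λ/μ = 11.8/16.2 = 0.7284
For M/M/1: W = 1/(μ-λ)
W = 1/(16.2-11.8) = 1/4.40
W = 0.2273 hours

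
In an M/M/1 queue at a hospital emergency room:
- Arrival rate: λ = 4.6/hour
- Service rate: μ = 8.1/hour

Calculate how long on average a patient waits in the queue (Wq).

First, compute utilization: ρ = λ/μ = 4.6/8.1 = 0.5679
For M/M/1: Wq = λ/(μ(μ-λ))
Wq = 4.6/(8.1 × (8.1-4.6))
Wq = 4.6/(8.1 × 3.50)
Wq = 0.1623 hours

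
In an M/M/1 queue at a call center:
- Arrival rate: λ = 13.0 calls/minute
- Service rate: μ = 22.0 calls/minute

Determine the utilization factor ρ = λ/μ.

Server utilization: ρ = λ/μ
ρ = 13.0/22.0 = 0.5909
The server is busy 59.09% of the time.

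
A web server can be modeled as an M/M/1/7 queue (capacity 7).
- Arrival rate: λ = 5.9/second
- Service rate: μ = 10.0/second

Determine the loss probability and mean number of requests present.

ρ = λ/μ = 5.9/10.0 = 0.5900
P₀ = (1-ρ)/(1-ρ^(K+1)) = (1-0.5900)/(1-0.5900^8) = 0.4100/0.9853 = 0.4161
P_K = P₀×ρ^K = 0.4161 × 0.5900^7 = 0.4161 × 0.02489 = 0.01036
Blocking probability P_7 = 0.01036 (1.04%)
L = ρ[1 - (K+1)ρ^K + Kρ^(K+1)] / [(1-ρ)(1-ρ^(K+1))]
L = 0.5900 × (1 - 8×0.024887 + 7×0.014683) / ((1 - 0.5900) × (1 - 0.014683)) = 1.3198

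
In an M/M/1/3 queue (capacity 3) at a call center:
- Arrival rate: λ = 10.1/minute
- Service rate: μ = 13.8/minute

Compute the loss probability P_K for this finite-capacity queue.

ρ = λ/μ = 10.1/13.8 = 0.7319
P₀ = (1-ρ)/(1-ρ^(K+1)) = (1-0.7319)/(1-0.7319^4) = 0.2681/0.7130 = 0.3760
P_K = P₀×ρ^K = 0.3760 × 0.7319^3 = 0.3760 × 0.3921 = 0.1474
Blocking probability = 14.74%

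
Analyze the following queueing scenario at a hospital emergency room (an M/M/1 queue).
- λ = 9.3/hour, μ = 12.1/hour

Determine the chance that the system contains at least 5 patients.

ρ = λ/μ = 9.3/12.1 = 0.7686
P(N ≥ n) = ρⁿ
P(N ≥ 5) = 0.7686^5
P(N ≥ 5) = 0.2682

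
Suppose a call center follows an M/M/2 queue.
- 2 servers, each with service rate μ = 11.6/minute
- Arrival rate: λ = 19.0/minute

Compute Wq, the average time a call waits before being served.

Traffic intensity: ρ = λ/(cμ) = 19.0/(2×11.6) = 0.8190
Since ρ = 0.8190 < 1, system is stable.
Offered load a = λ/μ = cρ = 19.0/11.6 = 1.6379
P₀ = [ Σₙ₌₀^1 aⁿ/n! + a^2/(2!(1-ρ)) ]⁻¹
Σ = a^0/0! + a^1/1! = 1.0000 + 1.6379 = 2.6379
a^2/(2!(1-ρ)) = 2.68282/(2 × 0.181034) = 7.4097
P₀ = 1/(2.6379 + 7.4097) = 0.09953
Lq = P₀·a^2·ρ / (2!(1-ρ)²) = 0.0995261 × 2.68282 × 0.818966 / (2 × 0.0327735) = 3.3361
Wq = Lq/λ = 3.3361/19.0 = 0.1756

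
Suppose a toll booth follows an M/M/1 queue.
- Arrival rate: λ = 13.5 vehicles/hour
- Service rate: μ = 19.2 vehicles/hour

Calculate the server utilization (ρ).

Server utilization: ρ = λ/μ
ρ = 13.5/19.2 = 0.7031
The server is busy 70.31% of the time.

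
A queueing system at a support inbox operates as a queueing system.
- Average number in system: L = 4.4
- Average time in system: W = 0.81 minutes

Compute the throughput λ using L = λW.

Little's Law: L = λW, so λ = L/W
λ = 4.4/0.81 = 5.4321 emails/minute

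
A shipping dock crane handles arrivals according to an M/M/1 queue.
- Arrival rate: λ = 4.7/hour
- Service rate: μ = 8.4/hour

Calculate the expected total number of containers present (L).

ρ = λ/μ = 4.7/8.4 = 0.5595
For M/M/1: L = λ/(μ-λ)
L = 4.7/(8.4-4.7) = 4.7/3.70
L = 1.2703 containers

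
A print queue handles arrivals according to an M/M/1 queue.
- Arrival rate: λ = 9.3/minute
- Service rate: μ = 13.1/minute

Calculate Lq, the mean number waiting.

ρ = λ/μ = 9.3/13.1 = 0.7099
For M/M/1: Lq = λ²/(μ(μ-λ))
Lq = 86.49/(13.1 × 3.80)
Lq = 1.7374 jobs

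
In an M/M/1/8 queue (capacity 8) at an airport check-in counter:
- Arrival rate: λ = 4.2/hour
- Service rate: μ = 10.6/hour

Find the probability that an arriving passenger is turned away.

ρ = λ/μ = 4.2/10.6 = 0.39623
P₀ = (1-ρ)/(1-ρ^(K+1)) = (1-0.39623)/(1-0.39623^9) = 0.6038/0.9998 = 0.6039
P_K = P₀×ρ^K = 0.6039 × 0.39623^8 = 0.6039 × 0.0006075 = 0.0003669
Blocking probability = 0.03669%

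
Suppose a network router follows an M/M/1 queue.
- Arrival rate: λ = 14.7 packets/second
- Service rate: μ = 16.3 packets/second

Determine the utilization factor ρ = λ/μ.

Server utilization: ρ = λ/μ
ρ = 14.7/16.3 = 0.9018
The server is busy 90.18% of the time.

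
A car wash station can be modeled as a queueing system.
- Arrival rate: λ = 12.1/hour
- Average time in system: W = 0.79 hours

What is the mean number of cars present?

Little's Law: L = λW
L = 12.1 × 0.79 = 9.5590 cars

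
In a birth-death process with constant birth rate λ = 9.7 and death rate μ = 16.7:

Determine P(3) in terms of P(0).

For constant rates: P(n)/P(0) = (λ/μ)^n
P(3)/P(0) = (9.7/16.7)^3 = 0.58084^3 = 0.1960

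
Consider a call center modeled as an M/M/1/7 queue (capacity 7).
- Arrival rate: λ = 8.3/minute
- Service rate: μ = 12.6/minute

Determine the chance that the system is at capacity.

ρ = λ/μ = 8.3/12.6 = 0.65873
P₀ = (1-ρ)/(1-ρ^(K+1)) = (1-0.65873)/(1-0.65873^8) = 0.34127/0.96455 = 0.3538
P_K = P₀×ρ^K = 0.3538 × 0.65873^7 = 0.3538 × 0.05382 = 0.01904
Blocking probability = 1.90%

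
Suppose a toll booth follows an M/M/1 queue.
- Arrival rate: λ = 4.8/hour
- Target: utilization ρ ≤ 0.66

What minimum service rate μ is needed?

ρ = λ/μ, so μ = λ/ρ
μ ≥ 4.8/0.66 = 7.2727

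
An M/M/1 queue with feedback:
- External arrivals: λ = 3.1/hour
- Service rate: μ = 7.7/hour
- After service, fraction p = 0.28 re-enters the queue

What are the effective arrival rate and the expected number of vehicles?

Effective arrival rate: λ_eff = λ/(1-p) = 3.1/(1-0.28) = 3.1/0.72 = 4.30556
ρ = λ_eff/μ = 4.30556/7.7 = 0.55916
L = ρ/(1-ρ) = 0.55916/(1-0.55916) = 1.2684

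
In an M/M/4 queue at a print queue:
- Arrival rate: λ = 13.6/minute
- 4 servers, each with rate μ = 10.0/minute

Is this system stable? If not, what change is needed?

Stability requires ρ = λ/(cμ) < 1
ρ = 13.6/(4 × 10.0) = 13.6/40.00 = 0.3400
Since 0.3400 < 1, the system is STABLE.
The servers are busy 34.00% of the time.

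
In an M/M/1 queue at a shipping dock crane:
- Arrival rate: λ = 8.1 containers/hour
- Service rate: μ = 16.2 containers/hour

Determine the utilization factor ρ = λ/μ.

Server utilization: ρ = λ/μ
ρ = 8.1/16.2 = 0.5000
The server is busy 50.00% of the time.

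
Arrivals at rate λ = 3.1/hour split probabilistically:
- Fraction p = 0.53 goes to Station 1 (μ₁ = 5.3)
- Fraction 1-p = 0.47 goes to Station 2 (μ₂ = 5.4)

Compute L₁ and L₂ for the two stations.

Effective rates: λ₁ = 3.1×0.53 = 1.643, λ₂ = 3.1×0.47 = 1.457
Station 1: ρ₁ = 1.643/5.3 = 0.3100, L₁ = ρ₁/(1-ρ₁) = 0.3100/(1-0.3100) = 0.4493
Station 2: ρ₂ = 1.457/5.4 = 0.2698, L₂ = ρ₂/(1-ρ₂) = 0.2698/(1-0.2698) = 0.3695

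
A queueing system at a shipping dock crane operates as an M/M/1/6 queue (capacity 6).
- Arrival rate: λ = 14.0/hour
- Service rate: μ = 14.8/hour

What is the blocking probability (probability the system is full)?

ρ = λ/μ = 14.0/14.8 = 0.94595
P₀ = (1-ρ)/(1-ρ^(K+1)) = (1-0.94595)/(1-0.94595^7) = 0.054050/0.32224 = 0.1677
P_K = P₀×ρ^K = 0.1677 × 0.94595^6 = 0.1677 × 0.7165 = 0.1202
Blocking probability = 12.02%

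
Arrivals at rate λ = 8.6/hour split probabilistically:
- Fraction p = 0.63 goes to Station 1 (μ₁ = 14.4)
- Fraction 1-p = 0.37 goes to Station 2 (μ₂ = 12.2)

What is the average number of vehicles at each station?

Effective rates: λ₁ = 8.6×0.63 = 5.418, λ₂ = 8.6×0.37 = 3.182
Station 1: ρ₁ = 5.418/14.4 = 0.37625, L₁ = ρ₁/(1-ρ₁) = 0.37625/(1-0.37625) = 0.6032
Station 2: ρ₂ = 3.182/12.2 = 0.2608, L₂ = ρ₂/(1-ρ₂) = 0.2608/(1-0.2608) = 0.3528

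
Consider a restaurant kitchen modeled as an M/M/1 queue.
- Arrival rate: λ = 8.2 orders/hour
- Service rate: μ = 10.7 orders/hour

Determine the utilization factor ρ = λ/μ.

Server utilization: ρ = λ/μ
ρ = 8.2/10.7 = 0.7664
The server is busy 76.64% of the time.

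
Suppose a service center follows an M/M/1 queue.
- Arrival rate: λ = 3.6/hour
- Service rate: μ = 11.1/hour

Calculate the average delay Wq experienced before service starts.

First, compute utilization: ρ = λ/μ = 3.6/11.1 = 0.3243
For M/M/1: Wq = λ/(μ(μ-λ))
Wq = 3.6/(11.1 × (11.1-3.6))
Wq = 3.6/(11.1 × 7.50)
Wq = 0.04324 hours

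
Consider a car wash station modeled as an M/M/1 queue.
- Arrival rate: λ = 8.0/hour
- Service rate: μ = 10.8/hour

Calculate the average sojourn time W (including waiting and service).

First, compute utilization: ρ = λ/μ = 8.0/10.8 = 0.7407
For M/M/1: W = 1/(μ-λ)
W = 1/(10.8-8.0) = 1/2.80
W = 0.3571 hours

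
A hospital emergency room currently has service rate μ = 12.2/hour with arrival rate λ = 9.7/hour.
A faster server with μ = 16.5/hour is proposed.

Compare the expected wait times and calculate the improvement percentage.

System 1: ρ₁ = 9.7/12.2 = 0.7951, W₁ = 1/(12.2-9.7) = 0.40000
System 2: ρ₂ = 9.7/16.5 = 0.5879, W₂ = 1/(16.5-9.7) = 0.14706
Improvement: (W₁-W₂)/W₁ = (0.40000-0.14706)/0.40000 = 63.24%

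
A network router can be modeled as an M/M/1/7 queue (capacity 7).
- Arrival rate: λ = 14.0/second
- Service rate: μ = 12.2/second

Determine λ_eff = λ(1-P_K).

ρ = λ/μ = 14.0/12.2 = 1.14754
P₀ = (1-ρ)/(1-ρ^(K+1)) = (1-1.14754)/(1-1.14754^8) = -0.14754/-2.0071 = 0.07351
P_K = P₀×ρ^K = 0.07351 × 1.14754^7 = 0.07351 × 2.6204 = 0.1926
λ_eff = λ(1-P_K) = 14.0 × (1 - 0.19263) = 14.0 × 0.80737 = 11.3032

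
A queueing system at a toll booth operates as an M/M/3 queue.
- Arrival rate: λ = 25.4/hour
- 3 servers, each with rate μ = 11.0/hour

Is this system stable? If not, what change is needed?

Stability requires ρ = λ/(cμ) < 1
ρ = 25.4/(3 × 11.0) = 25.4/33.00 = 0.7697
Since 0.7697 < 1, the system is STABLE.
The servers are busy 76.97% of the time.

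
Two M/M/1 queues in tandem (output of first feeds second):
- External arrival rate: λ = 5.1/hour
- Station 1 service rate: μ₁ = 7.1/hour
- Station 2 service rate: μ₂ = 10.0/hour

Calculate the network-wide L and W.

By Jackson's theorem, each station behaves as independent M/M/1.
Station 1: ρ₁ = 5.1/7.1 = 0.7183, L₁ = ρ₁/(1-ρ₁) = λ/(μ₁-λ) = 5.1/2.00 = 2.5500
Station 2: ρ₂ = 5.1/10.0 = 0.5100, L₂ = ρ₂/(1-ρ₂) = λ/(μ₂-λ) = 5.1/4.90 = 1.0408
Total: L = L₁ + L₂ = 2.5500 + 1.0408 = 3.5908
W = L/λ = 3.5908/5.1 = 0.7041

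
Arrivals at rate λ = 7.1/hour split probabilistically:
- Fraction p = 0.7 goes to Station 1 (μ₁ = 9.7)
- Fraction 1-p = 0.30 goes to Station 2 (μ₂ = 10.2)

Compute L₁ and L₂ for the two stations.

Effective rates: λ₁ = 7.1×0.7 = 4.97, λ₂ = 7.1×0.30 = 2.13
Station 1: ρ₁ = 4.97/9.7 = 0.51237, L₁ = ρ₁/(1-ρ₁) = 0.51237/(1-0.51237) = 1.0507
Station 2: ρ₂ = 2.13/10.2 = 0.2088, L₂ = ρ₂/(1-ρ₂) = 0.2088/(1-0.2088) = 0.2639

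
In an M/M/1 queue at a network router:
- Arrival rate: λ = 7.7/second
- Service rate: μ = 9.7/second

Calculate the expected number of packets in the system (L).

ρ = λ/μ = 7.7/9.7 = 0.7938
For M/M/1: L = λ/(μ-λ)
L = 7.7/(9.7-7.7) = 7.7/2.00
L = 3.8500 packets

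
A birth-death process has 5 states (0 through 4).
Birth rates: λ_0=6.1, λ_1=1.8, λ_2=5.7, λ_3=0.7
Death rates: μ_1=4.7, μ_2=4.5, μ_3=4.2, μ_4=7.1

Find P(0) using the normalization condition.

Ratios P(n)/P(0) = (λ₀···λₙ₋₁)/(μ₁···μₙ):
P(1)/P(0) = (6.1)/(4.7) = 1.29787
P(2)/P(0) = (6.1×1.8)/(4.7×4.5) = 0.519149
P(3)/P(0) = (6.1×1.8×5.7)/(4.7×4.5×4.2) = 0.704559
P(4)/P(0) = (6.1×1.8×5.7×0.7)/(4.7×4.5×4.2×7.1) = 0.0694636

Normalization: ∑ P(n) = 1
P(0) × (1.00000 + 1.29787 + 0.519149 + 0.704559 + 0.0694636) = 1
P(0) × 3.5910 = 1
P(0) = 1/3.5910 = 0.2785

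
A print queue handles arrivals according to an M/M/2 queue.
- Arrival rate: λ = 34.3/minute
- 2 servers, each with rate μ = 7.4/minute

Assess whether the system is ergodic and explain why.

Stability requires ρ = λ/(cμ) < 1
ρ = 34.3/(2 × 7.4) = 34.3/14.80 = 2.3176
Since 2.3176 ≥ 1, the system is UNSTABLE.
Need c > λ/μ = 34.3/7.4 = 4.64.
Minimum servers needed: c = 5.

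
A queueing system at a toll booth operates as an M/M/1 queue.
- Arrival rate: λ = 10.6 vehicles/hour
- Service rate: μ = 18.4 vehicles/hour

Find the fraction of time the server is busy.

Server utilization: ρ = λ/μ
ρ = 10.6/18.4 = 0.5761
The server is busy 57.61% of the time.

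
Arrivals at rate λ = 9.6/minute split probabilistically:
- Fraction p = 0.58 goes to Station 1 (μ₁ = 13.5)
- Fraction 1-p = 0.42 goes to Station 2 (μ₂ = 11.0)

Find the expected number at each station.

Effective rates: λ₁ = 9.6×0.58 = 5.568, λ₂ = 9.6×0.42 = 4.032
Station 1: ρ₁ = 5.568/13.5 = 0.41244, L₁ = ρ₁/(1-ρ₁) = 0.41244/(1-0.41244) = 0.7020
Station 2: ρ₂ = 4.032/11.0 = 0.366545, L₂ = ρ₂/(1-ρ₂) = 0.366545/(1-0.366545) = 0.5786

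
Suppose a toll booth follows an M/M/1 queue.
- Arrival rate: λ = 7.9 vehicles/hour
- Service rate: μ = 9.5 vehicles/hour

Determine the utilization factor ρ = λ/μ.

Server utilization: ρ = λ/μ
ρ = 7.9/9.5 = 0.8316
The server is busy 83.16% of the time.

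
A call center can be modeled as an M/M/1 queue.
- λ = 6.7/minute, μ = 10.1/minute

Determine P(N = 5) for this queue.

ρ = λ/μ = 6.7/10.1 = 0.66337
P(n) = (1-ρ)ρⁿ
P(5) = (1-0.66337) × 0.66337^5
P(5) = 0.33663 × 0.12846
P(5) = 0.04324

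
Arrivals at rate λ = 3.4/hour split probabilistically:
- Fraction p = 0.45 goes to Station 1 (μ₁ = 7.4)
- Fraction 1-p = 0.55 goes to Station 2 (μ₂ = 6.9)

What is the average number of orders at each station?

Effective rates: λ₁ = 3.4×0.45 = 1.53, λ₂ = 3.4×0.55 = 1.87
Station 1: ρ₁ = 1.53/7.4 = 0.206757, L₁ = ρ₁/(1-ρ₁) = 0.206757/(1-0.206757) = 0.2606
Station 2: ρ₂ = 1.87/6.9 = 0.27101, L₂ = ρ₂/(1-ρ₂) = 0.27101/(1-0.27101) = 0.3718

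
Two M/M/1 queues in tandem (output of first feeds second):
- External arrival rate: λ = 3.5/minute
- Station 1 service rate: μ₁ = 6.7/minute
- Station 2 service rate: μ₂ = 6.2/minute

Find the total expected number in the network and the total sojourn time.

By Jackson's theorem, each station behaves as independent M/M/1.
Station 1: ρ₁ = 3.5/6.7 = 0.5224, L₁ = ρ₁/(1-ρ₁) = λ/(μ₁-λ) = 3.5/3.20 = 1.0937
Station 2: ρ₂ = 3.5/6.2 = 0.5645, L₂ = ρ₂/(1-ρ₂) = λ/(μ₂-λ) = 3.5/2.70 = 1.2963
Total: L = L₁ + L₂ = 1.0937 + 1.2963 = 2.3900
W = L/λ = 2.3900/3.5 = 0.6829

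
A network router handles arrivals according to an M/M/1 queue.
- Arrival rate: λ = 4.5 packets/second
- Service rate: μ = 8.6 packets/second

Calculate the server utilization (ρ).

Server utilization: ρ = λ/μ
ρ = 4.5/8.6 = 0.5233
The server is busy 52.33% of the time.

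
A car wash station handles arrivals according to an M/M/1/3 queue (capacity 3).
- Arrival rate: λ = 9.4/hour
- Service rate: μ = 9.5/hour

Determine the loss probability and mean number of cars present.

ρ = λ/μ = 9.4/9.5 = 0.98947
P₀ = (1-ρ)/(1-ρ^(K+1)) = (1-0.98947)/(1-0.98947^4) = 0.01053/0.04146 = 0.2540
P_K = P₀×ρ^K = 0.2540 × 0.98947^3 = 0.2540 × 0.9687 = 0.2460
Blocking probability P_3 = 0.2460 (24.60%)
L = ρ[1 - (K+1)ρ^K + Kρ^(K+1)] / [(1-ρ)(1-ρ^(K+1))]
L = 0.98947 × (1 - 4×0.968741475 + 3×0.958540627) / ((1 - 0.98947) × (1 - 0.958540627)) = 1.4868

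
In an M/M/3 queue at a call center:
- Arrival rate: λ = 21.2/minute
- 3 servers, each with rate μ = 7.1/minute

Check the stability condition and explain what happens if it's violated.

Stability requires ρ = λ/(cμ) < 1
ρ = 21.2/(3 × 7.1) = 21.2/21.30 = 0.9953
Since 0.9953 < 1, the system is STABLE.
The servers are busy 99.53% of the time.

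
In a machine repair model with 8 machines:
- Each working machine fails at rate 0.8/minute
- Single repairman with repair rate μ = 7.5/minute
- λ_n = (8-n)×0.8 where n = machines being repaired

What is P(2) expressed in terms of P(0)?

P(2)/P(0) = ∏_{i=0}^{2-1} λ_i/μ_{i+1}
= (8-0)×0.8/7.5 × (8-1)×0.8/7.5
= 0.6372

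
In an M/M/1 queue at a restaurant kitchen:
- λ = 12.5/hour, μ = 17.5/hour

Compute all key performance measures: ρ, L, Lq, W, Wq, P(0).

Step 1: ρ = λ/μ = 12.5/17.5 = 0.7143
Step 2: L = λ/(μ-λ) = 12.5/5.00 = 2.5000
Step 3: Lq = λ²/(μ(μ-λ)) = 156.25/(17.5×5.00) = 1.7857
Step 4: W = 1/(μ-λ) = 1/5.00 = 0.2000
Step 5: Wq = λ/(μ(μ-λ)) = 12.5/(17.5×5.00) = 0.1429
Step 6: P(0) = 1-ρ = 0.2857
Verify: L = λW = 12.5×0.2000 = 2.5000 ✔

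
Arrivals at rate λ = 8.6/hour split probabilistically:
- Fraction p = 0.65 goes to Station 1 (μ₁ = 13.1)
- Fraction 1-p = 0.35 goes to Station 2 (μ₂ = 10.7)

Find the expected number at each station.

Effective rates: λ₁ = 8.6×0.65 = 5.59, λ₂ = 8.6×0.35 = 3.01
Station 1: ρ₁ = 5.59/13.1 = 0.4267, L₁ = ρ₁/(1-ρ₁) = 0.4267/(1-0.4267) = 0.7443
Station 2: ρ₂ = 3.01/10.7 = 0.2813, L₂ = ρ₂/(1-ρ₂) = 0.2813/(1-0.2813) = 0.3914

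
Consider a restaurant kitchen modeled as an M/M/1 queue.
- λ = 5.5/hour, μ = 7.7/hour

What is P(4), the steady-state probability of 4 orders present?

ρ = λ/μ = 5.5/7.7 = 0.71429
P(n) = (1-ρ)ρⁿ
P(4) = (1-0.71429) × 0.71429^4
P(4) = 0.2857 × 0.2603
P(4) = 0.07437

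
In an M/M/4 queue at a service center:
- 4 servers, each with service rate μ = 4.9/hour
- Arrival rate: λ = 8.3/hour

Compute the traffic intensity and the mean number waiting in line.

Traffic intensity: ρ = λ/(cμ) = 8.3/(4×4.9) = 0.4235
Since ρ = 0.4235 < 1, system is stable.
Offered load a = λ/μ = cρ = 8.3/4.9 = 1.6939
P₀ = [ Σₙ₌₀^3 aⁿ/n! + a^4/(4!(1-ρ)) ]⁻¹
Σ = a^0/0! + a^1/1! + a^2/2! + a^3/3! = 1.0000 + 1.6939 + 1.4346 + 0.8100 = 4.9385
a^4/(4!(1-ρ)) = 8.2324/(24 × 0.5765) = 0.5950
P₀ = 1/(4.9385 + 0.5950) = 0.1807
Lq = P₀·a^4·ρ / (4!(1-ρ)²) = 0.18072 × 8.2324 × 0.42347 / (24 × 0.33239) = 0.07898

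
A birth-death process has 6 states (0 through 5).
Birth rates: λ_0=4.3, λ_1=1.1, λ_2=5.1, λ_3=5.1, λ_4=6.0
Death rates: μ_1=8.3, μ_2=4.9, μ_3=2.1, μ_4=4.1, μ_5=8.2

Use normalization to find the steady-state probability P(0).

Ratios P(n)/P(0) = (λ₀···λₙ₋₁)/(μ₁···μₙ):
P(1)/P(0) = (4.3)/(8.3) = 0.5181
P(2)/P(0) = (4.3×1.1)/(8.3×4.9) = 0.1163
P(3)/P(0) = (4.3×1.1×5.1)/(8.3×4.9×2.1) = 0.2824
P(4)/P(0) = (4.3×1.1×5.1×5.1)/(8.3×4.9×2.1×4.1) = 0.3513
P(5)/P(0) = (4.3×1.1×5.1×5.1×6.0)/(8.3×4.9×2.1×4.1×8.2) = 0.2571

Normalization: ∑ P(n) = 1
P(0) × (1.0000 + 0.5181 + 0.1163 + 0.2824 + 0.3513 + 0.2571) = 1
P(0) × 2.5252 = 1
P(0) = 1/2.5252 = 0.3960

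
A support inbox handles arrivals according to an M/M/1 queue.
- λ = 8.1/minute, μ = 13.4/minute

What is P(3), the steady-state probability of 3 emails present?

ρ = λ/μ = 8.1/13.4 = 0.6045
P(n) = (1-ρ)ρⁿ
P(3) = (1-0.6045) × 0.6045^3
P(3) = 0.395500 × 0.220897
P(3) = 0.08736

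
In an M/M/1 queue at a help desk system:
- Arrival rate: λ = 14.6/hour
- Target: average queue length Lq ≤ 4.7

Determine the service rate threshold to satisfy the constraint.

For M/M/1: Lq = λ²/(μ(μ-λ))
Need Lq ≤ 4.7, i.e. μ(μ-λ) ≥ λ²/4.7
μ² - 14.6μ - 213.16/4.7 ≥ 0  →  μ² - 14.6μ - 45.3532 ≥ 0
Quadratic formula (positive root): μ = [λ + √(λ² + 4×45.3532)]/2
Discriminant: 213.16 + 4×45.3532 = 394.5728, √394.5728 = 19.86386
μ ≥ (14.6 + 19.86386)/2 = 17.2319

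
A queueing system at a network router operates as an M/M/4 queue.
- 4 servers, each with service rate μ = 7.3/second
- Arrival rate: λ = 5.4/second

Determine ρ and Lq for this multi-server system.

Traffic intensity: ρ = λ/(cμ) = 5.4/(4×7.3) = 0.1849
Since ρ = 0.1849 < 1, system is stable.
Offered load a = λ/μ = cρ = 5.4/7.3 = 0.7397
P₀ = [ Σₙ₌₀^3 aⁿ/n! + a^4/(4!(1-ρ)) ]⁻¹
Σ = a^0/0! + a^1/1! + a^2/2! + a^3/3! = 1.0000 + 0.7397 + 0.2736 + 0.06746 = 2.0808
a^4/(4!(1-ρ)) = 0.29942/(24 × 0.81507) = 0.01531
P₀ = 1/(2.0808 + 0.01531) = 0.4771
Lq = P₀·a^4·ρ / (4!(1-ρ)²) = 0.4771 × 0.2994 × 0.1849 / (24 × 0.6643) = 0.001657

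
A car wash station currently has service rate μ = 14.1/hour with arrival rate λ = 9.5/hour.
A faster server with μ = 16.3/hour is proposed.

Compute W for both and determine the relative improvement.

System 1: ρ₁ = 9.5/14.1 = 0.6738, W₁ = 1/(14.1-9.5) = 0.21739
System 2: ρ₂ = 9.5/16.3 = 0.5828, W₂ = 1/(16.3-9.5) = 0.14706
Improvement: (W₁-W₂)/W₁ = (0.21739-0.14706)/0.21739 = 32.35%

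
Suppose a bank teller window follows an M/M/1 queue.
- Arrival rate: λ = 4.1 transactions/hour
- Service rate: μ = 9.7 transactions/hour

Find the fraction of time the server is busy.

Server utilization: ρ = λ/μ
ρ = 4.1/9.7 = 0.4227
The server is busy 42.27% of the time.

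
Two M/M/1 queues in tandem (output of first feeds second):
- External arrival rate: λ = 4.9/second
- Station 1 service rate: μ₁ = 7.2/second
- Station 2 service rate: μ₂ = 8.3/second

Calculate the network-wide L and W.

By Jackson's theorem, each station behaves as independent M/M/1.
Station 1: ρ₁ = 4.9/7.2 = 0.6806, L₁ = ρ₁/(1-ρ₁) = λ/(μ₁-λ) = 4.9/2.30 = 2.1304
Station 2: ρ₂ = 4.9/8.3 = 0.5904, L₂ = ρ₂/(1-ρ₂) = λ/(μ₂-λ) = 4.9/3.40 = 1.4412
Total: L = L₁ + L₂ = 2.1304 + 1.4412 = 3.5716
W = L/λ = 3.5716/4.9 = 0.7289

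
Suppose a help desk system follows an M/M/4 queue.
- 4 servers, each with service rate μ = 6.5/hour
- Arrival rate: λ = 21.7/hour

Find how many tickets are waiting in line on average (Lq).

Traffic intensity: ρ = λ/(cμ) = 21.7/(4×6.5) = 0.8346
Since ρ = 0.8346 < 1, system is stable.
Offered load a = λ/μ = cρ = 21.7/6.5 = 3.3385
P₀ = [ Σₙ₌₀^3 aⁿ/n! + a^4/(4!(1-ρ)) ]⁻¹
Σ = a^0/0! + a^1/1! + a^2/2! + a^3/3! = 1.00000 + 3.33846 + 5.57266 + 6.20137 = 16.1125
a^4/(4!(1-ρ)) = 124.2183/(24 × 0.1653846) = 31.2953
P₀ = 1/(16.1125 + 31.2953) = 0.02109
Lq = P₀·a^4·ρ / (4!(1-ρ)²) = 0.021094 × 124.2183 × 0.83462 / (24 × 0.027352) = 3.3314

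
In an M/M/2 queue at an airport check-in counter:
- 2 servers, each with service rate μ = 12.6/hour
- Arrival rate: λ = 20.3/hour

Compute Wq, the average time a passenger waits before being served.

Traffic intensity: ρ = λ/(cμ) = 20.3/(2×12.6) = 0.8056
Since ρ = 0.8056 < 1, system is stable.
Offered load a = λ/μ = cρ = 20.3/12.6 = 1.6111
P₀ = [ Σₙ₌₀^1 aⁿ/n! + a^2/(2!(1-ρ)) ]⁻¹
Σ = a^0/0! + a^1/1! = 1.0000 + 1.6111 = 2.6111
a^2/(2!(1-ρ)) = 2.59568/(2 × 0.194444) = 6.6746
P₀ = 1/(2.6111 + 6.6746) = 0.1077
Lq = P₀·a^2·ρ / (2!(1-ρ)²) = 0.107692 × 2.59568 × 0.805556 / (2 × 0.0378086) = 2.9779
Wq = Lq/λ = 2.9779/20.3 = 0.1467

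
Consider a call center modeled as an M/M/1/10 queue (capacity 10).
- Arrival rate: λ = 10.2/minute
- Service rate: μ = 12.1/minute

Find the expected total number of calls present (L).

ρ = λ/μ = 10.2/12.1 = 0.842975
P₀ = (1-ρ)/(1-ρ^(K+1)) = (1-0.842975)/(1-0.842975^11) = 0.1570/0.8473 = 0.1853
P_K = P₀×ρ^K = 0.1853 × 0.842975^10 = 0.1853 × 0.1812 = 0.03358
L = ρ[1 - (K+1)ρ^K + Kρ^(K+1)] / [(1-ρ)(1-ρ^(K+1))]
L = 0.842975 × (1 - 11×0.1811953 + 10×0.1527431) / ((1 - 0.842975) × (1 - 0.1527431)) = 3.3853 calls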